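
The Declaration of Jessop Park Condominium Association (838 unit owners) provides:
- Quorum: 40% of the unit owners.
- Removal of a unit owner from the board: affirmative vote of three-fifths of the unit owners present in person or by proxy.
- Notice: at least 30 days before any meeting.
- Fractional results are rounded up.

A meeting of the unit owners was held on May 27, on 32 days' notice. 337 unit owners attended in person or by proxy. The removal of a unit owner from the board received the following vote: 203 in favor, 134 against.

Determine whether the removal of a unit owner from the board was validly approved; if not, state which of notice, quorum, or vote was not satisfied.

Notice: 32 days given; 30 required. Satisfied.
Quorum: 40% of 838 = 335.20, rounded up to 336; 337 present. Satisfied.
Vote: requires three-fifths of those present (337); 3/5 of 337 = 202.20, rounded up to 203, so 203 needed; 203 in favor. Satisfied.

Valid — all requirements satisfied.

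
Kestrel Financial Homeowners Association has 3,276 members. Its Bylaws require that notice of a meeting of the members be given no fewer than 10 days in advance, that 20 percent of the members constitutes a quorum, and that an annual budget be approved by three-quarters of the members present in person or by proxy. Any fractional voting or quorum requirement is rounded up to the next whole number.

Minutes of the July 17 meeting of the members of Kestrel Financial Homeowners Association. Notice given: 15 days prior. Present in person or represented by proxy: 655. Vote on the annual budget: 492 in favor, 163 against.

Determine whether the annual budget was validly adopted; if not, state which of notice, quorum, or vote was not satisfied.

Notice: 15 days given; 10 required. Satisfied.
Quorum: 20% of 3,276 = 655.20, rounded up to 656; 655 present. Not satisfied.
Vote: requires three-fourths of those present (655); 3/4 of 655 = 491.25, rounded up to 492, so 492 needed; 492 in favor. Satisfied.

Invalid — quorum requirement not satisfied.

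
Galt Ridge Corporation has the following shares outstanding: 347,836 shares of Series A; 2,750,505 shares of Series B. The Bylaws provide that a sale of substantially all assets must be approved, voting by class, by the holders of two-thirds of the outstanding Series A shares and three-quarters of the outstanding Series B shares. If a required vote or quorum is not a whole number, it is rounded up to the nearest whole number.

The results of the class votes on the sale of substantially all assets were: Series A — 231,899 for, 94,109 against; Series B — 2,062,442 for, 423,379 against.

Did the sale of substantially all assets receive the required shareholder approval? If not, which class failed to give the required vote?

Not approved — the Series B shares did not give the required vote.

Series A: 2/3 of 347836 = 231890.67, rounded up to 231891; 231,891 required, 231,899 in favor — approved.
Series B: 3/4 of 2750505 = 2062878.75, rounded up to 2062879; 2,062,879 required, 2,062,442 in favor — not approved.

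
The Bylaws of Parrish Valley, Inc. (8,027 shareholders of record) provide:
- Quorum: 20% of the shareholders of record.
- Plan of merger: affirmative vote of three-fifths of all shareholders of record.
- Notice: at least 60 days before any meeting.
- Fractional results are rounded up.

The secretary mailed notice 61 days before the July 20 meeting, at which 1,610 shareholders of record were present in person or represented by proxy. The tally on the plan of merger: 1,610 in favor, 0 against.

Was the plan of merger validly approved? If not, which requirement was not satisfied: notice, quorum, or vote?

Notice: 61 days given; 60 required. Satisfied.
Quorum: 20% of 8,027 = 1,605.40, rounded up to 1,606; 1,610 present. Satisfied.
Vote: requires three-fifths of all shareholders of record (8,027); 3/5 of 8027 = 4816.20, rounded up to 4817, so 4,817 needed; 1,610 in favor. Not satisfied.

Invalid — vote requirement not satisfied.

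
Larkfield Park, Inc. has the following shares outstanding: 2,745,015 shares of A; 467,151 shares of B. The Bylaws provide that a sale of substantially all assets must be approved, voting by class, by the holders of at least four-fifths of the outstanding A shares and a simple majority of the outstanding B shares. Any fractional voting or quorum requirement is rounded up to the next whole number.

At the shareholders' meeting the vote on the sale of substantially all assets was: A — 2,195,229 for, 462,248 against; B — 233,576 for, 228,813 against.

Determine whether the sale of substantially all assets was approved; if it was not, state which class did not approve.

Not approved — the A shares did not give the required vote.

A: 4/5 of 2745015 = 2196012; 2,196,012 required, 2,195,229 in favor — not approved.
B: a majority of 467151 is 233576; 233,576 required, 233,576 in favor — approved.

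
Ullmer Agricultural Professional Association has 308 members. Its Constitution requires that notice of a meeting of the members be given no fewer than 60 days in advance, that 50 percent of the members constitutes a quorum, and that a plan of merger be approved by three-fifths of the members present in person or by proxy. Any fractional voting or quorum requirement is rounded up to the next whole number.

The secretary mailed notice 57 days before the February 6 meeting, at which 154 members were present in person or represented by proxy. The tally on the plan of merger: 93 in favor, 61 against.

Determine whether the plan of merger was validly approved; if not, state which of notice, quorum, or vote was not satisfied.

Notice: 57 days given; 60 required. Not satisfied.
Quorum: 50% of 308 = 154; 154 present. Satisfied.
Vote: requires three-fifths of those present (154); 3/5 of 154 = 92.40, rounded up to 93, so 93 needed; 93 in favor. Satisfied.

Invalid — notice requirement not satisfied.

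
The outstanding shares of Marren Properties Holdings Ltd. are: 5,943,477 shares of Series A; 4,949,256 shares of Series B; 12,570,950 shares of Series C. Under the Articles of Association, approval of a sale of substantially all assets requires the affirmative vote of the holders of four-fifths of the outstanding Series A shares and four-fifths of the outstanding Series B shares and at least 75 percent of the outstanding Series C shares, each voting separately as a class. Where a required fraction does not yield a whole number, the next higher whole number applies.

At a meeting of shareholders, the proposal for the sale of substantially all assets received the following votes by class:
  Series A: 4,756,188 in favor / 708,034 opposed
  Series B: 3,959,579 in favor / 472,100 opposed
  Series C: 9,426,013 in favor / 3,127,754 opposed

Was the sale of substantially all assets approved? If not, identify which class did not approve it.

Not approved — the Series C shares did not give the required vote.

Series A: 4/5 of 5943477 = 4754781.60, rounded up to 4754782; 4,754,782 required, 4,756,188 in favor — approved.
Series B: 4/5 of 4949256 = 3959404.80, rounded up to 3959405; 3,959,405 required, 3,959,579 in favor — approved.
Series C: 3/4 of 12570950 = 9428212.50, rounded up to 9428213; 9,428,213 required, 9,426,013 in favor — not approved.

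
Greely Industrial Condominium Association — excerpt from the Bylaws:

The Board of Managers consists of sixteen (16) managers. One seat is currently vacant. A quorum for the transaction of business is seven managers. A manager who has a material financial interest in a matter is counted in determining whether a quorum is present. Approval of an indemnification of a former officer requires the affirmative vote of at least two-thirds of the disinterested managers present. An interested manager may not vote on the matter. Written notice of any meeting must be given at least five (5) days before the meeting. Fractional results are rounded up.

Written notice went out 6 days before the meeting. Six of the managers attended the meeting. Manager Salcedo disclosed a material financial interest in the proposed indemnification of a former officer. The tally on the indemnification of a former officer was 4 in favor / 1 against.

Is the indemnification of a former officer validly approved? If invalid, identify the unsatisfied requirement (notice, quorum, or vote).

Invalid — quorum requirement not satisfied.

Notice: 6 days given; 5 required (6 ≥ 5). Satisfied.
Quorum: 6 present (interested managers count toward quorum); quorum is 7. Not satisfied.
Vote: the indemnification of a former officer requires two-thirds of the disinterested managers present (6 − 1 = 5). 2/3 of 5 = 3.33, rounded up to 4, so 4 affirmative votes are needed; 4 voted in favor. Satisfied. (Moot — without a quorum no business can be validly transacted.)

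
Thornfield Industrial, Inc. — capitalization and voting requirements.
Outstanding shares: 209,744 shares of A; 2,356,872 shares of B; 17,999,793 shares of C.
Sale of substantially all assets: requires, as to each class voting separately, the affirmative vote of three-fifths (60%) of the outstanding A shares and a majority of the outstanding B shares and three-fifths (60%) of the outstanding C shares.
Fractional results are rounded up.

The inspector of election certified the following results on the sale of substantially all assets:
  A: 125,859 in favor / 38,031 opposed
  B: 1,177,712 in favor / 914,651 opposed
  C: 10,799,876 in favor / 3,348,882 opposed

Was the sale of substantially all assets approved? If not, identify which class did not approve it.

Not approved — the B shares did not give the required vote.

A: 3/5 of 209744 = 125846.40, rounded up to 125847; 125,847 required, 125,859 in favor — approved.
B: a majority of 2356872 is 1178437; 1,178,437 required, 1,177,712 in favor — not approved.
C: 3/5 of 17999793 = 10799875.80, rounded up to 10799876; 10,799,876 required, 10,799,876 in favor — approved.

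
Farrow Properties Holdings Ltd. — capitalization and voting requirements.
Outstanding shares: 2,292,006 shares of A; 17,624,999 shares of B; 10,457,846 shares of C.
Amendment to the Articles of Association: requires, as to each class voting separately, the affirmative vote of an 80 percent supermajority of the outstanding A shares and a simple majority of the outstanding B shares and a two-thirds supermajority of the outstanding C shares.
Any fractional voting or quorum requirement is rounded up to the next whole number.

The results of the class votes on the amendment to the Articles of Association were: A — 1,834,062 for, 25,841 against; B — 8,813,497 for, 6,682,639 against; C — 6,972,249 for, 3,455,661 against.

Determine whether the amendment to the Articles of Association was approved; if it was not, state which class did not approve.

Approved — every class gave the required vote.

A: 4/5 of 2292006 = 1833604.80, rounded up to 1833605; 1,833,605 required, 1,834,062 in favor — approved.
B: a majority of 17624999 is 8812500; 8,812,500 required, 8,813,497 in favor — approved.
C: 2/3 of 10457846 = 6971897.33, rounded up to 6971898; 6,971,898 required, 6,972,249 in favor — approved.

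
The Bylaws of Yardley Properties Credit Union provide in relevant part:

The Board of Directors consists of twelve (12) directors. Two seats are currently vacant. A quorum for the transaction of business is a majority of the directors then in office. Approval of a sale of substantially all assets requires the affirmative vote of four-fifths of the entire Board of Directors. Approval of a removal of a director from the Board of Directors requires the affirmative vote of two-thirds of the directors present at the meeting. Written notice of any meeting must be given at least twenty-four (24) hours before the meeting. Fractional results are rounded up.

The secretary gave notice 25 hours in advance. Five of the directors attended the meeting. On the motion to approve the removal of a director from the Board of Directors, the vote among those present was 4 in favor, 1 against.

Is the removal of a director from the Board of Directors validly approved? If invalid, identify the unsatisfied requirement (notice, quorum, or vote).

Invalid — quorum requirement not satisfied.

Notice: 25 hours given; 24 required (25 ≥ 24). Satisfied.
Quorum: 5 present; quorum is 6. Not satisfied.
Vote: the removal of a director from the Board of Directors requires two-thirds of the directors present (5). 2/3 of 5 = 3.33, rounded up to 4, so 4 affirmative votes are needed; 4 voted in favor. Satisfied. (Moot — without a quorum no business can be validly transacted.)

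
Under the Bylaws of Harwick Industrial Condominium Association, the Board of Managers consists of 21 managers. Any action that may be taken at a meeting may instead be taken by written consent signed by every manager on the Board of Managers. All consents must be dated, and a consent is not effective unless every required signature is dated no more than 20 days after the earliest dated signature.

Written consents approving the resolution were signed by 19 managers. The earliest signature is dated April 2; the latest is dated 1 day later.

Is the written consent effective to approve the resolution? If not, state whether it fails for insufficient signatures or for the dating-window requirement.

Signatures required: every one of 21 — unanimous means all 21, so 21 needed; 19 signed. Insufficient.
Dating window: the latest signature is 1 day after the earliest; the limit is 20 days. Within the window.

Not effective — insufficient signatures.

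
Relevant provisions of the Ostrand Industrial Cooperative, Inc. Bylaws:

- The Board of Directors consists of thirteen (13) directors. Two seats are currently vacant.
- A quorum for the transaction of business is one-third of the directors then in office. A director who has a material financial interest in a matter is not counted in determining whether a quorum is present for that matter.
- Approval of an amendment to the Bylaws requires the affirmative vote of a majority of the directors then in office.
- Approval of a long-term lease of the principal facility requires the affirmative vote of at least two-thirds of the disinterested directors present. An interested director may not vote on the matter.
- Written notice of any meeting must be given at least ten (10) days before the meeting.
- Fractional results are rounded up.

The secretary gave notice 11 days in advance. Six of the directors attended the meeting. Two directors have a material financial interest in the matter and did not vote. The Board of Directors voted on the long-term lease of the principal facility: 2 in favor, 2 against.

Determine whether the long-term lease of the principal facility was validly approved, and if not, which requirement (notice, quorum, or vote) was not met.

Invalid — vote requirement not satisfied.

Notice: 11 days given; 10 required (11 ≥ 10). Satisfied.
Quorum: 6 present, but the 2 interested directors do not count, leaving 4. Quorum is 4. Satisfied.
Vote: the long-term lease of the principal facility requires two-thirds of the disinterested directors present (6 − 2 = 4). 2/3 of 4 = 2.67, rounded up to 3, so 3 affirmative votes are needed; 2 voted in favor. Not satisfied.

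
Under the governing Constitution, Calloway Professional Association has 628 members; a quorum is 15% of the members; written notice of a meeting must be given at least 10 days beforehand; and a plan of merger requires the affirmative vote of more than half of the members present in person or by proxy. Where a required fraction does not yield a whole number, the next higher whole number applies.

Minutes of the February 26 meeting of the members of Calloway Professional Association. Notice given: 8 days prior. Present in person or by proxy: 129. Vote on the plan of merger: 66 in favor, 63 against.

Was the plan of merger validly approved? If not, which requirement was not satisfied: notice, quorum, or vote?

Invalid — notice requirement not satisfied.

Notice: 8 days given; 10 required. Not satisfied.
Quorum: 15% of 628 = 94.20, rounded up to 95; 129 present. Satisfied.
Vote: requires a majority of those present (129); a majority of 129 is 65, so 65 needed; 66 in favor. Satisfied.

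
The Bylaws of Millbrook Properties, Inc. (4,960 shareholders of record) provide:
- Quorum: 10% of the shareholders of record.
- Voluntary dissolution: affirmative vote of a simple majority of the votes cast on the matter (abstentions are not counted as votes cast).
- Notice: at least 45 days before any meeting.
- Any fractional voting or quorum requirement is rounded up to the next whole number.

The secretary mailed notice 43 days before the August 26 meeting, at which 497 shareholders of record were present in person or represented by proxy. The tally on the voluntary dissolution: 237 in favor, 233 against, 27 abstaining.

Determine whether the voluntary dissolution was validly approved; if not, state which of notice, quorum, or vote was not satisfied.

Notice: 43 days given; 45 required. Not satisfied.
Quorum: 10% of 4,960 = 496; 497 present. Satisfied.
Vote: requires a majority of the votes cast (497 − 27 abstaining = 470); a majority of 470 is 236, so 236 needed; 237 in favor. Satisfied.

Invalid — notice requirement not satisfied.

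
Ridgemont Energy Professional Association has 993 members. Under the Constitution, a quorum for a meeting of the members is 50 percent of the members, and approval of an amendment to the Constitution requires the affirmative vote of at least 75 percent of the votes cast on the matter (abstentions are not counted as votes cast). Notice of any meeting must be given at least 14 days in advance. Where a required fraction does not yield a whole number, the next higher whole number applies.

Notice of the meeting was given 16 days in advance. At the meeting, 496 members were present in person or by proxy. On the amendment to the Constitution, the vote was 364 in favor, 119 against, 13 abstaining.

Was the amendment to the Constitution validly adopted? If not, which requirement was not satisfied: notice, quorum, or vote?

Notice: 16 days given; 14 required. Satisfied.
Quorum: 50% of 993 = 496.50, rounded up to 497; 496 present. Not satisfied.
Vote: requires three-fourths of the votes cast (496 − 13 abstaining = 483); 3/4 of 483 = 362.25, rounded up to 363, so 363 needed; 364 in favor. Satisfied.

Invalid — quorum requirement not satisfied.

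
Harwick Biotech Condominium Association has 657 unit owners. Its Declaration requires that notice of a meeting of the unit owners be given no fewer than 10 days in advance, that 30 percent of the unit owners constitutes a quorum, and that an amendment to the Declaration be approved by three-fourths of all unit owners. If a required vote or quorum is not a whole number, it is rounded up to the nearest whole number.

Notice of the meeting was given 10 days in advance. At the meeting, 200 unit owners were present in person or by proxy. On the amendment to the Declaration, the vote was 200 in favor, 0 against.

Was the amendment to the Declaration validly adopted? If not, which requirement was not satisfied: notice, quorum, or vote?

Invalid — vote requirement not satisfied.

Notice: 10 days given; 10 required. Satisfied.
Quorum: 30% of 657 = 197.10, rounded up to 198; 200 present. Satisfied.
Vote: requires three-fourths of all unit owners (657); 3/4 of 657 = 492.75, rounded up to 493, so 493 needed; 200 in favor. Not satisfied.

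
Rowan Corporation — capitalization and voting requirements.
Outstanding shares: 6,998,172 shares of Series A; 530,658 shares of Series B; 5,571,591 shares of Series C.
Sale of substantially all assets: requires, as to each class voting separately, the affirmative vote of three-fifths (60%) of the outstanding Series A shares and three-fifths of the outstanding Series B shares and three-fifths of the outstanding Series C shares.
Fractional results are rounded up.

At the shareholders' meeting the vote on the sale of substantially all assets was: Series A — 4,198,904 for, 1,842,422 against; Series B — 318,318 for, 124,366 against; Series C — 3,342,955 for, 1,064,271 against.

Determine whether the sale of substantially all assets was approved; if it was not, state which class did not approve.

Not approved — the Series B shares did not give the required vote.

Series A: 3/5 of 6998172 = 4198903.20, rounded up to 4198904; 4,198,904 required, 4,198,904 in favor — approved.
Series B: 3/5 of 530658 = 318394.80, rounded up to 318395; 318,395 required, 318,318 in favor — not approved.
Series C: 3/5 of 5571591 = 3342954.60, rounded up to 3342955; 3,342,955 required, 3,342,955 in favor — approved.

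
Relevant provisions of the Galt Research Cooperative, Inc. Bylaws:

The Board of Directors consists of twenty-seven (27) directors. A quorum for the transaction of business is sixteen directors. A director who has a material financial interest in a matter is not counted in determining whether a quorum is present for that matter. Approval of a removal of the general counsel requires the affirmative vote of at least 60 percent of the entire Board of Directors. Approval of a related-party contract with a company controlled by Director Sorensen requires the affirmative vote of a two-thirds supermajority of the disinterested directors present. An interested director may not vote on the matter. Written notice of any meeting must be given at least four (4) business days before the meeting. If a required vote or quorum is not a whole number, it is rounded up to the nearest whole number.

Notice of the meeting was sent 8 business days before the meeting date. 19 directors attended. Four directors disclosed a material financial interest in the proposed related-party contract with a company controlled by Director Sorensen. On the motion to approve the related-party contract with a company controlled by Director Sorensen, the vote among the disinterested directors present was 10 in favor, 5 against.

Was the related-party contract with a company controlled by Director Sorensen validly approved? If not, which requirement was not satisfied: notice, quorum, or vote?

Invalid — quorum requirement not satisfied.

Notice: 8 business days given; 4 required (8 ≥ 4). Satisfied.
Quorum: 19 present, but the 4 interested directors do not count, leaving 15. Quorum is 16. Not satisfied.
Vote: the related-party contract with a company controlled by Director Sorensen requires two-thirds of the disinterested directors present (19 − 4 = 15). 2/3 of 15 = 10, so 10 affirmative votes are needed; 10 voted in favor. Satisfied. (Moot — without a quorum no business can be validly transacted.)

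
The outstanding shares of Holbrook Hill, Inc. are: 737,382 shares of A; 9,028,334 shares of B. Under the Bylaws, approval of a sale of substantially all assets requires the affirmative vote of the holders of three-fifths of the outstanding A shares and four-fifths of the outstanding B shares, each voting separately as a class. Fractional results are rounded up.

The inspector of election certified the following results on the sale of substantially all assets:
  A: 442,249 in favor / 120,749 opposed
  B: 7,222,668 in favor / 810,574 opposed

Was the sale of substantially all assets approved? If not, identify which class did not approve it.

A: 3/5 of 737382 = 442429.20, rounded up to 442430; 442,430 required, 442,249 in favor — not approved.
B: 4/5 of 9028334 = 7222667.20, rounded up to 7222668; 7,222,668 required, 7,222,668 in favor — approved.

Not approved — the A shares did not give the required vote.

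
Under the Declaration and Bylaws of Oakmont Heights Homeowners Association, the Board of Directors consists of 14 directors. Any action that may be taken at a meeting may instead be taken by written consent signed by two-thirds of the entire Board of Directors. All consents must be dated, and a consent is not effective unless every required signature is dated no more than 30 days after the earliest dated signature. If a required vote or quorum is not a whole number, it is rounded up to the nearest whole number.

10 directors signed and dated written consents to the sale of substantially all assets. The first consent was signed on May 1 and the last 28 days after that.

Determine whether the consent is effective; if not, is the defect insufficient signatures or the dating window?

Effective — both the signature and dating-window requirements are satisfied.

Signatures required: two-thirds of 14 — 2/3 of 14 = 9.33, rounded up to 10, so 10 needed; 10 signed. Sufficient.
Dating window: the latest signature is 28 days after the earliest; the limit is 30 days. Within the window.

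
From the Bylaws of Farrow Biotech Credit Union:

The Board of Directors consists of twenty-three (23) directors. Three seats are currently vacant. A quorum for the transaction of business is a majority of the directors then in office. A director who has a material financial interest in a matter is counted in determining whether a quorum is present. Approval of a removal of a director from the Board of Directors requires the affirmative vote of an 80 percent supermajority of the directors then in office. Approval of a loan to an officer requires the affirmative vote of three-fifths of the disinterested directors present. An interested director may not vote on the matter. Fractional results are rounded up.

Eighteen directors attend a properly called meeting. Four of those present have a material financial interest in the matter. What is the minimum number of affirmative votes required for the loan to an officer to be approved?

9

The loan to an officer requires three-fifths of the disinterested directors present (18 − 4 = 14).
3/5 of 14 = 8.40, rounded up to 9.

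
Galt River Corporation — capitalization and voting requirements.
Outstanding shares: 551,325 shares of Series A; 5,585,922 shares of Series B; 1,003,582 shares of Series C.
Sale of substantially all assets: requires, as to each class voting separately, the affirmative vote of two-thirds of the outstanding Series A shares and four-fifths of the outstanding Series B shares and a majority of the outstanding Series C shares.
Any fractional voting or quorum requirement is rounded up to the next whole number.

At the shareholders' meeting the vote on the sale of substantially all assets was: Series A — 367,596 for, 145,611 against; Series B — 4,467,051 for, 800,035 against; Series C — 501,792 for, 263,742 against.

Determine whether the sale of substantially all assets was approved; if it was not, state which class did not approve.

Not approved — the Series B shares did not give the required vote.

Series A: 2/3 of 551325 = 367550; 367,550 required, 367,596 in favor — approved.
Series B: 4/5 of 5585922 = 4468737.60, rounded up to 4468738; 4,468,738 required, 4,467,051 in favor — not approved.
Series C: a majority of 1003582 is 501792; 501,792 required, 501,792 in favor — approved.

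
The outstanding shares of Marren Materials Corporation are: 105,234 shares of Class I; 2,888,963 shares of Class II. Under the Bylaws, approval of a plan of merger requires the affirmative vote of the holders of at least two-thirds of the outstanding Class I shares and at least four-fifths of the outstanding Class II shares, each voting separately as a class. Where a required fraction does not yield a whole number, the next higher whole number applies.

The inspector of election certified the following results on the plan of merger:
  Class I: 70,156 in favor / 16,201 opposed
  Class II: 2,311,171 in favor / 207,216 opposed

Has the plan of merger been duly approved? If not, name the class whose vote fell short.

Class I: 2/3 of 105234 = 70156; 70,156 required, 70,156 in favor — approved.
Class II: 4/5 of 2888963 = 2311170.40, rounded up to 2311171; 2,311,171 required, 2,311,171 in favor — approved.

Approved — every class gave the required vote.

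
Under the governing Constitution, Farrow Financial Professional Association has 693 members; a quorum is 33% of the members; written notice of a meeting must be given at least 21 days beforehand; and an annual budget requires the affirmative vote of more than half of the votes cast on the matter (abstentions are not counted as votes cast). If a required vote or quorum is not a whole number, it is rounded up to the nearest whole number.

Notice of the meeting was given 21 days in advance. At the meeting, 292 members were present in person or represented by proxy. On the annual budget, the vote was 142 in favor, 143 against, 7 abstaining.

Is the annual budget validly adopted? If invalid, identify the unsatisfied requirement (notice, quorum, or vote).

Notice: 21 days given; 21 required. Satisfied.
Quorum: 33% of 693 = 228.69, rounded up to 229; 292 present. Satisfied.
Vote: requires a majority of the votes cast (292 − 7 abstaining = 285); a majority of 285 is 143, so 143 needed; 142 in favor. Not satisfied.

Invalid — vote requirement not satisfied.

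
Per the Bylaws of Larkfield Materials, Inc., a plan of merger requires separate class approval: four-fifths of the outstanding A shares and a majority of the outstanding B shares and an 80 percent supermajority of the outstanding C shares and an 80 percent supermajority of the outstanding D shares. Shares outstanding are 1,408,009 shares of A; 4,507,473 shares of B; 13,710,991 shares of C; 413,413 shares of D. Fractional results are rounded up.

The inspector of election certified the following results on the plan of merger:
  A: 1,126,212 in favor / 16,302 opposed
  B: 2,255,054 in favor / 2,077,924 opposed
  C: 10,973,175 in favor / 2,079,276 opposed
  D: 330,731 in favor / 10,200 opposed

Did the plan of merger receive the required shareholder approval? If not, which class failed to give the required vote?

Not approved — the A shares did not give the required vote.

A: 4/5 of 1408009 = 1126407.20, rounded up to 1126408; 1,126,408 required, 1,126,212 in favor — not approved.
B: a majority of 4507473 is 2253737; 2,253,737 required, 2,255,054 in favor — approved.
C: 4/5 of 13710991 = 10968792.80, rounded up to 10968793; 10,968,793 required, 10,973,175 in favor — approved.
D: 4/5 of 413413 = 330730.40, rounded up to 330731; 330,731 required, 330,731 in favor — approved.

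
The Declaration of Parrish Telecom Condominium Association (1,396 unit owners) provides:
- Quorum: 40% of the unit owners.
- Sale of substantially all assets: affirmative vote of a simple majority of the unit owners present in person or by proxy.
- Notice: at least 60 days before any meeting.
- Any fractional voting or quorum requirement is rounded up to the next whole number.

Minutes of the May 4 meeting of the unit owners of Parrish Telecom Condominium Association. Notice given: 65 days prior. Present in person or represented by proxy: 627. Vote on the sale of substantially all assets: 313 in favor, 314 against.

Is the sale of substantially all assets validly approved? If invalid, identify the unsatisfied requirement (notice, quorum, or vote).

Invalid — vote requirement not satisfied.

Notice: 65 days given; 60 required. Satisfied.
Quorum: 40% of 1,396 = 558.40, rounded up to 559; 627 present. Satisfied.
Vote: requires a majority of those present (627); a majority of 627 is 314, so 314 needed; 313 in favor. Not satisfied.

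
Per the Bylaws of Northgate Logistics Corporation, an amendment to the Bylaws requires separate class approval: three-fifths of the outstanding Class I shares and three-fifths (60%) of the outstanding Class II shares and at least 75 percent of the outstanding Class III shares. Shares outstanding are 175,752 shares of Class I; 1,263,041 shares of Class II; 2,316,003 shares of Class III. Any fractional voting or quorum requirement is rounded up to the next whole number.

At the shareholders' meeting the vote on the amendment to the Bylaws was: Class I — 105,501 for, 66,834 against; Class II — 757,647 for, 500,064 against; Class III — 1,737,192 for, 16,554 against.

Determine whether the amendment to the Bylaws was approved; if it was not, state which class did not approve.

Class I: 3/5 of 175752 = 105451.20, rounded up to 105452; 105,452 required, 105,501 in favor — approved.
Class II: 3/5 of 1263041 = 757824.60, rounded up to 757825; 757,825 required, 757,647 in favor — not approved.
Class III: 3/4 of 2316003 = 1737002.25, rounded up to 1737003; 1,737,003 required, 1,737,192 in favor — approved.

Not approved — the Class II shares did not give the required vote.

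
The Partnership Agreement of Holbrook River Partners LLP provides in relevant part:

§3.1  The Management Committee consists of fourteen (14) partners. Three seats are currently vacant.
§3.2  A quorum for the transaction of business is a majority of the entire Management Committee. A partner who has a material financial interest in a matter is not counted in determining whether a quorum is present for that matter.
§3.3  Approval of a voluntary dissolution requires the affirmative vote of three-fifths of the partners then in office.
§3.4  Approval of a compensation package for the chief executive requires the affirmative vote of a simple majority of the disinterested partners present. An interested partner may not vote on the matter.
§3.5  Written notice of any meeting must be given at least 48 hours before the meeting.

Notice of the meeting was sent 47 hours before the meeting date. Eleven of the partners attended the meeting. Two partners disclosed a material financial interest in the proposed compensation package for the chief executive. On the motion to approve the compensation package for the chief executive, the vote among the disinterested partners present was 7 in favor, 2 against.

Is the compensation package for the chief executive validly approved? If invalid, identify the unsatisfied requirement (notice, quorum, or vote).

Notice: 47 hours given; 48 required (47 < 48). Not satisfied.
Quorum: 11 present, but the 2 interested partners do not count, leaving 9. Quorum is 8. Satisfied.
Vote: the compensation package for the chief executive requires a majority of the disinterested partners present (11 − 2 = 9). A majority of 9 is 5, so 5 affirmative votes are needed; 7 voted in favor. Satisfied.

Invalid — notice requirement not satisfied.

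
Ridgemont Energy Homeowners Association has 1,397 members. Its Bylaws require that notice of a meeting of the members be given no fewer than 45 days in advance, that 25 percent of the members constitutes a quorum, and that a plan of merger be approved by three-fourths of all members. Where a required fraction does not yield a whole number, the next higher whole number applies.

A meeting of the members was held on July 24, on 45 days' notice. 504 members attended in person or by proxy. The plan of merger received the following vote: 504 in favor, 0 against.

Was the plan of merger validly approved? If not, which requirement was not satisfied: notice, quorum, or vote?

Invalid — vote requirement not satisfied.

Notice: 45 days given; 45 required. Satisfied.
Quorum: 25% of 1,397 = 349.25, rounded up to 350; 504 present. Satisfied.
Vote: requires three-fourths of all members (1,397); 3/4 of 1397 = 1047.75, rounded up to 1048, so 1,048 needed; 504 in favor. Not satisfied.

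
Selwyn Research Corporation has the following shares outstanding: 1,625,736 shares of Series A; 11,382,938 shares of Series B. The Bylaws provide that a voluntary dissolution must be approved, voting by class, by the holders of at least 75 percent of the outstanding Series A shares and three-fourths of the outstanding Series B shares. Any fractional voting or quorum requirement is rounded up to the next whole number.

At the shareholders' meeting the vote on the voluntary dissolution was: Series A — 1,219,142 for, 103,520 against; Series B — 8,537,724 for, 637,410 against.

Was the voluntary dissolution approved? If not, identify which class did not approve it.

Not approved — the Series A shares did not give the required vote.

Series A: 3/4 of 1625736 = 1219302; 1,219,302 required, 1,219,142 in favor — not approved.
Series B: 3/4 of 11382938 = 8537203.50, rounded up to 8537204; 8,537,204 required, 8,537,724 in favor — approved.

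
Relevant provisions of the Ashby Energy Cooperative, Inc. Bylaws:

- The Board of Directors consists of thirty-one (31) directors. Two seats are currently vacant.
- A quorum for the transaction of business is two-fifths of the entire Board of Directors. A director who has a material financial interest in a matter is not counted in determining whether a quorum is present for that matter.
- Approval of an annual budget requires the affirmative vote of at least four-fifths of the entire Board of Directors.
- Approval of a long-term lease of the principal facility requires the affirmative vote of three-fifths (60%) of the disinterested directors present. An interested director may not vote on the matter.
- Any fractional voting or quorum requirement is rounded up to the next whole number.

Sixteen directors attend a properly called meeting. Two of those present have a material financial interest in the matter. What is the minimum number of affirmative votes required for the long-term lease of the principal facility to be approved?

The long-term lease of the principal facility requires three-fifths of the disinterested directors present (16 − 2 = 14).
3/5 of 14 = 8.40, rounded up to 9.

9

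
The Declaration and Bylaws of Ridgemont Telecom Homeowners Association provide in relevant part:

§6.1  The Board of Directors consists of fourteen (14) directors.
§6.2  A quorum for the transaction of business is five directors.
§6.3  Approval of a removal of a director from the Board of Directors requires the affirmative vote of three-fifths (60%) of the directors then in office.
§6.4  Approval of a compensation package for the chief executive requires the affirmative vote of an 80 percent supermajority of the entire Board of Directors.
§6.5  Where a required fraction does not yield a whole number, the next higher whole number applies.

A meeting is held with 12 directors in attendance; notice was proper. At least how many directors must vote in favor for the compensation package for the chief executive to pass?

The compensation package for the chief executive requires four-fifths of the entire Board of Directors (14).
4/5 of 14 = 11.20, rounded up to 12.

12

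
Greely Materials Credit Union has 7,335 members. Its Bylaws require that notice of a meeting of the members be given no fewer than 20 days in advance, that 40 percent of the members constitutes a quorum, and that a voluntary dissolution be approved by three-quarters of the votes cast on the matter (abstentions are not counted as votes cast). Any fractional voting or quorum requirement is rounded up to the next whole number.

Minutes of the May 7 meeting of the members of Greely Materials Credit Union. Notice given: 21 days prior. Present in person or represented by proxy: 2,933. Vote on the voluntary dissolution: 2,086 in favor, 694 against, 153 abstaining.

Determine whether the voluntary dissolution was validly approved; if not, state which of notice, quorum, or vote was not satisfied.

Invalid — quorum requirement not satisfied.

Notice: 21 days given; 20 required. Satisfied.
Quorum: 40% of 7,335 = 2,934; 2,933 present. Not satisfied.
Vote: requires three-fourths of the votes cast (2,933 − 153 abstaining = 2,780); 3/4 of 2780 = 2085, so 2,085 needed; 2,086 in favor. Satisfied.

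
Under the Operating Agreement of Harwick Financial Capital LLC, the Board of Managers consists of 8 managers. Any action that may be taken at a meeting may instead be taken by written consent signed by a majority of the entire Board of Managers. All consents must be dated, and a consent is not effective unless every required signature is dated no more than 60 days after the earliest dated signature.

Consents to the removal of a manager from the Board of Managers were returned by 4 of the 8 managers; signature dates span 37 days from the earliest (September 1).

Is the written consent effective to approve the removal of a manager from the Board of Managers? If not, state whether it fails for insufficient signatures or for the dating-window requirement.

Signatures required: a majority of 8 — a majority of 8 is 5, so 5 needed; 4 signed. Insufficient.
Dating window: the latest signature is 37 days after the earliest; the limit is 60 days. Within the window.

Not effective — insufficient signatures.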